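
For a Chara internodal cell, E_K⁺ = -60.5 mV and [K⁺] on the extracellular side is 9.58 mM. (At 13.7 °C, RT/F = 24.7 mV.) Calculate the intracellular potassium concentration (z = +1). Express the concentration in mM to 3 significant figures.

111 mM

Nernst: E = (24.7/1) · ln([out]/[in]), so ln([out]/[in]) = -60.5 × 1 / 24.7 = -2.4494.
[out]/[in] = e^(-2.4494) = 0.08635.
[in] = 9.58 / 0.08635 = 110.9 mM.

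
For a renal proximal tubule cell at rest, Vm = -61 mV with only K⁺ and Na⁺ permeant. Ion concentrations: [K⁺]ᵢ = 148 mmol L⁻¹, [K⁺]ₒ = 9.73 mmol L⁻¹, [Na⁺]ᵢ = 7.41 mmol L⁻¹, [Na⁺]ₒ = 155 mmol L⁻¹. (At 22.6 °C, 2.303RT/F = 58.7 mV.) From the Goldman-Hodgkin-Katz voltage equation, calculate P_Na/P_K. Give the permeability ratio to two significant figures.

Let α = P_Na/P_K. GHK: Vm = 58.7·log₁₀[(Kₒ + α·Naₒ)/(Kᵢ + α·Naᵢ)].
10^(Vm/58.7) = 10^(-61.0/58.7) = 0.091373
So 0.091373·(Kᵢ + α·Naᵢ) = Kₒ + α·Naₒ → α = (0.091373·148.0 − 9.73) / (155.0 − 0.091373·7.41)
α = (13.52 − 9.73) / (155.0 − 0.6771) = 3.793/154.3 = 0.02458

0.025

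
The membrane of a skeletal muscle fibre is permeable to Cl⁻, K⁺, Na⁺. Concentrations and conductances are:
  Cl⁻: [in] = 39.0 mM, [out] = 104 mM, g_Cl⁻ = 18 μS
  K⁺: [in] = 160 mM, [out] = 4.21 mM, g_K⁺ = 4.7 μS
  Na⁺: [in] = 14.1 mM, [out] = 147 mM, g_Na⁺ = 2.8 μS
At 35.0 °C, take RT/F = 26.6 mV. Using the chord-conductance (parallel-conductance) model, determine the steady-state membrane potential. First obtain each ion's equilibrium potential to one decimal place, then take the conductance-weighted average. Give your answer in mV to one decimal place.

E_Cl⁻ = (26.6/-1)·ln(104/39.0) = -26.1 mV
E_K⁺ = (26.6/1)·ln(4.21/160) = -96.8 mV
E_Na⁺ = (26.6/1)·ln(147/14.1) = 62.4 mV
Vm = (Σ gᵢEᵢ)/(Σ gᵢ) = (18·-26.1 + 4.7·-96.8 + 2.8·62.4) / (18 + 4.7 + 2.8)
= -750.04 / 25.5 = -29.41 mV

-29.4 mV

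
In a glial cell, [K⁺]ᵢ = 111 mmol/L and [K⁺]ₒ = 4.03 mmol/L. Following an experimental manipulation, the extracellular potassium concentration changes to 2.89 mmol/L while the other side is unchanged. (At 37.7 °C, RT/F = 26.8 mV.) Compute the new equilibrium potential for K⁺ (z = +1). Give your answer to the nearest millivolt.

-98 mV

After the shift: [K⁺]_out = 2.89, [K⁺]_in = 111 mmol/L.
E_new = (26.8/1)·ln(2.89/111) = 26.80 · (-3.6483) = -97.77 mV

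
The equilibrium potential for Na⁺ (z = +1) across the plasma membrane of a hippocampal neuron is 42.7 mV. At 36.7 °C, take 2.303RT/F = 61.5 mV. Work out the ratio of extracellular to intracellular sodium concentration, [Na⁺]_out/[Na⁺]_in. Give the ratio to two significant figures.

log₁₀([out]/[in]) = E·z/(61.5) = 42.7 × 1 / 61.5 = 0.6943
[out]/[in] = 10^(0.6943) = 4.947

4.9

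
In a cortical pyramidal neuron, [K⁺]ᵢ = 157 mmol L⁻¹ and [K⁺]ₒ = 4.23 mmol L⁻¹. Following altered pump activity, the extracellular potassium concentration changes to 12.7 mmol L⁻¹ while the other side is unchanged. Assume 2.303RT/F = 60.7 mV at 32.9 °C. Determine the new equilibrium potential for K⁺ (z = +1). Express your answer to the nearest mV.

-66 mV

After the shift: [K⁺]_out = 12.7, [K⁺]_in = 157 mmol L⁻¹.
E_new = (60.7/1)·log₁₀(12.7/157) = 60.70 · (-1.0921) = -66.29 mV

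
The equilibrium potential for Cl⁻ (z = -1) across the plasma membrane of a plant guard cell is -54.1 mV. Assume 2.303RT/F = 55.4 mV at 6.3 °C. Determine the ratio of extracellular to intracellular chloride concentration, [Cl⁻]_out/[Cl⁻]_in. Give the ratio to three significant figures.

log₁₀([out]/[in]) = E·z/(55.4) = -54.1 × -1 / 55.4 = 0.9765
[out]/[in] = 10^(0.9765) = 9.474

9.47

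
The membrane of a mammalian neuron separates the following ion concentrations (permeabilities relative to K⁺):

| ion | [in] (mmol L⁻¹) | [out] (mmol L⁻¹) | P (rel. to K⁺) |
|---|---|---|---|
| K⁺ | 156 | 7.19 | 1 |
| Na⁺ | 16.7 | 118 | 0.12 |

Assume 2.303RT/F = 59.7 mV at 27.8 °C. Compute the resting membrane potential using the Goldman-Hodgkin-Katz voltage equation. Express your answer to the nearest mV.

-52 mV

Vm = 59.7 · log₁₀[(Σ P·[cation]ₒ + Σ P·[anion]ᵢ) / (Σ P·[cation]ᵢ + Σ P·[anion]ₒ)]
Numerator = 1×7.19 + 0.12×118 = 21.35
Denominator = 1×156 + 0.12×16.7 = 158
Vm = 59.7 · log₁₀(0.13512) = 59.7 × (-0.8693) = -51.90 mV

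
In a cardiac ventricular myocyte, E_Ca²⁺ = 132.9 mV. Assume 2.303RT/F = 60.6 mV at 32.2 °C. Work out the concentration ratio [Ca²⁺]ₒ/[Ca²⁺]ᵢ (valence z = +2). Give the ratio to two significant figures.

log₁₀([out]/[in]) = E·z/(60.6) = 132.9 × 2 / 60.6 = 4.3861
[out]/[in] = 10^(4.3861) = 2.433e+04

24000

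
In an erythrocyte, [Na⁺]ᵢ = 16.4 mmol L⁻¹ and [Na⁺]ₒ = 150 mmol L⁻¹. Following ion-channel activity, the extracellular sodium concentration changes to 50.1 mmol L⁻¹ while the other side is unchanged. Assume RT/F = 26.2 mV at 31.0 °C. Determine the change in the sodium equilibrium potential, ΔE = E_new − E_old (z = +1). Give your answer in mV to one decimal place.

E_old = (26.2/1)·ln(150/16.4) = 57.99 mV
E_new = (26.2/1)·ln(50.1/16.4) = 29.26 mV
ΔE = 29.26 − (57.99) = -28.73 mV

-28.7 mV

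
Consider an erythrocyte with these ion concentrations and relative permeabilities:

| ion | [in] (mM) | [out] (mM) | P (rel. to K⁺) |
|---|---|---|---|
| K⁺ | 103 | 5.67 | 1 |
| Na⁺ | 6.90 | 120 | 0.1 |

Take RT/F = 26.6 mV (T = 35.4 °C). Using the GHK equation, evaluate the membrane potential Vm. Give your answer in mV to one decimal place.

-47.1 mV

Vm = 26.6 · ln[(Σ P·[cation]ₒ + Σ P·[anion]ᵢ) / (Σ P·[cation]ᵢ + Σ P·[anion]ₒ)]
Numerator = 1×5.67 + 0.1×120 = 17.67
Denominator = 1×103 + 0.1×6.90 = 103.7
Vm = 26.6 · ln(0.17041) = 26.6 × (-1.7695) = -47.07 mV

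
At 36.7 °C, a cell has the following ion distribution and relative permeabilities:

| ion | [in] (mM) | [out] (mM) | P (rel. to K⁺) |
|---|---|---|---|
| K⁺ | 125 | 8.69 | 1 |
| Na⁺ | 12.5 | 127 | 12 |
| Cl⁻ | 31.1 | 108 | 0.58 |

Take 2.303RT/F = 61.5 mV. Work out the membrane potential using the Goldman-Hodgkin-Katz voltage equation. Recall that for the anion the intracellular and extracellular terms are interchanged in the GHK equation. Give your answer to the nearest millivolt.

Vm = 61.5 · log₁₀[(Σ P·[cation]ₒ + Σ P·[anion]ᵢ) / (Σ P·[cation]ᵢ + Σ P·[anion]ₒ)]
Numerator = 1×8.69 + 12×127 + 0.58×31.1 = 1551
Denominator = 1×125 + 12×12.5 + 0.58×108 = 337.6
Vm = 61.5 · log₁₀(4.5928) = 61.5 × (0.6621) = 40.72 mV

41 mV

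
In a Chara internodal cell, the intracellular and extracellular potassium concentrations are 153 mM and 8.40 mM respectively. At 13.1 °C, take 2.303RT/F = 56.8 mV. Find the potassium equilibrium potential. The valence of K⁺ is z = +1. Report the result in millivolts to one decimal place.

-71.6 mV

E = (56.8/z) · log₁₀([K⁺]_out/[K⁺]_in) with z = +1.
= (56.8/1) · log₁₀(8.40/153) = 56.80 · log₁₀(0.0549)
= 56.80 · (-1.2604) = -71.59 mV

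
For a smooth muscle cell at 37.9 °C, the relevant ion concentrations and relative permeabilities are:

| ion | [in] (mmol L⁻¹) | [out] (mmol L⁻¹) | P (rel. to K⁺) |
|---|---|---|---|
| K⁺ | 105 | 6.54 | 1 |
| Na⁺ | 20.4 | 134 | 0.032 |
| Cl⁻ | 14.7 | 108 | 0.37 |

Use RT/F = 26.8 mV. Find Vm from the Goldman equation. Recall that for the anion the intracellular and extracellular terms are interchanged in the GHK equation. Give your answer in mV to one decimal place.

Vm = 26.8 · ln[(Σ P·[cation]ₒ + Σ P·[anion]ᵢ) / (Σ P·[cation]ᵢ + Σ P·[anion]ₒ)]
Numerator = 1×6.54 + 0.032×134 + 0.37×14.7 = 16.27
Denominator = 1×105 + 0.032×20.4 + 0.37×108 = 145.6
Vm = 26.8 · ln(0.11171) = 26.8 × (-2.1918) = -58.74 mV

-58.7 mV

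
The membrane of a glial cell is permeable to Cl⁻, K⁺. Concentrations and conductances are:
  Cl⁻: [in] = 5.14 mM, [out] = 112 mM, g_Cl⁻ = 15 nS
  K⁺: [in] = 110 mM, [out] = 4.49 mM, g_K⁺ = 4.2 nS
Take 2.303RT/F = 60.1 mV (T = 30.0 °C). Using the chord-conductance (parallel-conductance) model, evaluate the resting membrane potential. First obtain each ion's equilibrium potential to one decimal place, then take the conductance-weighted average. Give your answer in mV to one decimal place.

E_Cl⁻ = (60.1/-1)·log₁₀(112/5.14) = -80.4 mV
E_K⁺ = (60.1/1)·log₁₀(4.49/110) = -83.5 mV
Vm = (Σ gᵢEᵢ)/(Σ gᵢ) = (15·-80.4 + 4.2·-83.5) / (15 + 4.2)
= -1556.70 / 19.2 = -81.08 mV

-81.1 mV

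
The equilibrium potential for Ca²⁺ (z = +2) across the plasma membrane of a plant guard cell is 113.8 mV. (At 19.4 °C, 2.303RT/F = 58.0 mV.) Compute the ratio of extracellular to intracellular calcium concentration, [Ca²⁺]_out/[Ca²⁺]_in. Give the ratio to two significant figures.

log₁₀([out]/[in]) = E·z/(58.0) = 113.8 × 2 / 58.0 = 3.9241
[out]/[in] = 10^(3.9241) = 8397

8400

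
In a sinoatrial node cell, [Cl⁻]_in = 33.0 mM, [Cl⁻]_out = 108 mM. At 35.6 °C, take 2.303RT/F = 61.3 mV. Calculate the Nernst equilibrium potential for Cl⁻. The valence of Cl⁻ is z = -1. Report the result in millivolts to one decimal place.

E = (61.3/z) · log₁₀([Cl⁻]_out/[Cl⁻]_in) with z = -1.
For an anion, dividing by z = -1 reverses the sign.
= (61.3/-1) · log₁₀(108/33.0) = -61.30 · log₁₀(3.273)
= -61.30 · (0.5149) = -31.56 mV

-31.6 mV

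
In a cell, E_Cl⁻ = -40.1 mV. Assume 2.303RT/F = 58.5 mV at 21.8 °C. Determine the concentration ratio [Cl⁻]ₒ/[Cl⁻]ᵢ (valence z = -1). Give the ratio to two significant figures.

4.8

log₁₀([out]/[in]) = E·z/(58.5) = -40.1 × -1 / 58.5 = 0.6855
[out]/[in] = 10^(0.6855) = 4.847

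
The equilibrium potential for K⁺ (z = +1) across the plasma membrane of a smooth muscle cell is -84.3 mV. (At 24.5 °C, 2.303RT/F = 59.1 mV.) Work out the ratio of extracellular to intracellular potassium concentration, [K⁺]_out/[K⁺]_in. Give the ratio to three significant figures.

0.0375

log₁₀([out]/[in]) = E·z/(59.1) = -84.3 × 1 / 59.1 = -1.4264
[out]/[in] = 10^(-1.4264) = 0.03746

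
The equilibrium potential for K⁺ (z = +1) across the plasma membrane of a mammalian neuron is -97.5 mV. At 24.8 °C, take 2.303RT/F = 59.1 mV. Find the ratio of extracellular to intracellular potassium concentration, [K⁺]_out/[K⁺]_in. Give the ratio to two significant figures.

log₁₀([out]/[in]) = E·z/(59.1) = -97.5 × 1 / 59.1 = -1.6497
[out]/[in] = 10^(-1.6497) = 0.0224

0.022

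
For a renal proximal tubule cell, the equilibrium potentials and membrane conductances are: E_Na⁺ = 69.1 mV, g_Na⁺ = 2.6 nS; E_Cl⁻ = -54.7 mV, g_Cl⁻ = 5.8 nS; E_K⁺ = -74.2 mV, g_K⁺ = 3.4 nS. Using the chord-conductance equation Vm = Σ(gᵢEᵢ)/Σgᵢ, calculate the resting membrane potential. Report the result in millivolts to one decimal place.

Σ gᵢEᵢ = 2.6·(69.1) + 5.8·(-54.7) + 3.4·(-74.2) = -389.88
Σ gᵢ = 2.6 + 5.8 + 3.4 = 11.8
Vm = -389.88 / 11.8 = -33.04 mV

-33.0 mV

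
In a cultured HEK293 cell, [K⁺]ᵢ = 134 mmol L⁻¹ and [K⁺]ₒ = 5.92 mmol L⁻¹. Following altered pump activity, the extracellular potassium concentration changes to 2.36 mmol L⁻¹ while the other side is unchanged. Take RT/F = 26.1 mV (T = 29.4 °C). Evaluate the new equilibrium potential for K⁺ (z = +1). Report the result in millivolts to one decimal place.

After the shift: [K⁺]_out = 2.36, [K⁺]_in = 134 mmol L⁻¹.
E_new = (26.1/1)·ln(2.36/134) = 26.10 · (-4.0392) = -105.42 mV

-105.4 mV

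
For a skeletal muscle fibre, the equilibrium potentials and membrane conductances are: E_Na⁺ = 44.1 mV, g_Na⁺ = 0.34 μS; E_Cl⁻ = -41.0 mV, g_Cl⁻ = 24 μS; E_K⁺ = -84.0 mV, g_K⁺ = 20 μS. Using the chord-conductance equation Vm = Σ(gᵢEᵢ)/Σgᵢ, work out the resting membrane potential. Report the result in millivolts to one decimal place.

-59.7 mV

Σ gᵢEᵢ = 0.34·(44.1) + 24·(-41.0) + 20·(-84.0) = -2649.01
Σ gᵢ = 0.34 + 24 + 20 = 44.34
Vm = -2649.01 / 44.34 = -59.74 mV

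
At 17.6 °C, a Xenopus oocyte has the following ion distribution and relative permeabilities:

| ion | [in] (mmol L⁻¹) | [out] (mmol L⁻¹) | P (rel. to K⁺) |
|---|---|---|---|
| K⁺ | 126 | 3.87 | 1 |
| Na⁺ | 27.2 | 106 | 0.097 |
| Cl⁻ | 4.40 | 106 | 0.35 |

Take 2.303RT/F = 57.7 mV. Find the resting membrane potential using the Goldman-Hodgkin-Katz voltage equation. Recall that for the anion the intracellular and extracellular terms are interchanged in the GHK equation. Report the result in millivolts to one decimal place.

Vm = 57.7 · log₁₀[(Σ P·[cation]ₒ + Σ P·[anion]ᵢ) / (Σ P·[cation]ᵢ + Σ P·[anion]ₒ)]
Numerator = 1×3.87 + 0.097×106 + 0.35×4.40 = 15.69
Denominator = 1×126 + 0.097×27.2 + 0.35×106 = 165.7
Vm = 57.7 · log₁₀(0.094679) = 57.7 × (-1.0237) = -59.07 mV

-59.1 mV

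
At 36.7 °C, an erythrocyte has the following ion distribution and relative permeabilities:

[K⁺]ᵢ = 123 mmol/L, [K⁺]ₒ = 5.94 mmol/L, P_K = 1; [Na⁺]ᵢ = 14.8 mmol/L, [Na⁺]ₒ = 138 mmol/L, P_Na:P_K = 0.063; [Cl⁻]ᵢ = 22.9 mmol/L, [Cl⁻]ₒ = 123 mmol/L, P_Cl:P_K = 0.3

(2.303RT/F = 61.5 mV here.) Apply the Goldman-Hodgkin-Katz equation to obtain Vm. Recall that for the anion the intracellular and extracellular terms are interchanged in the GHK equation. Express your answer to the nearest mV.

-54 mV

Vm = 61.5 · log₁₀[(Σ P·[cation]ₒ + Σ P·[anion]ᵢ) / (Σ P·[cation]ᵢ + Σ P·[anion]ₒ)]
Numerator = 1×5.94 + 0.063×138 + 0.3×22.9 = 21.5
Denominator = 1×123 + 0.063×14.8 + 0.3×123 = 160.8
Vm = 61.5 · log₁₀(0.1337) = 61.5 × (-0.8739) = -53.74 mV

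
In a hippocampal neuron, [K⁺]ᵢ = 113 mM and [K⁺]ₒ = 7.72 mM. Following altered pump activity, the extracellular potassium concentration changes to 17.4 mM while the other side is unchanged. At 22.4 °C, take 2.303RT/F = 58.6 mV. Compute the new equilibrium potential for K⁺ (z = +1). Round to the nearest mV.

After the shift: [K⁺]_out = 17.4, [K⁺]_in = 113 mM.
E_new = (58.6/1)·log₁₀(17.4/113) = 58.60 · (-0.8125) = -47.61 mV

-48 mV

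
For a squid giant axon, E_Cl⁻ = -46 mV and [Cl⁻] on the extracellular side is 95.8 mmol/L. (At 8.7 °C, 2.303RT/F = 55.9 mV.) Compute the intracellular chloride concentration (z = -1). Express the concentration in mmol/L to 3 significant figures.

14.4 mmol/L

Nernst: E = (55.9/-1) · log₁₀([out]/[in]), so log₁₀([out]/[in]) = -46.0 × -1 / 55.9 = 0.8229.
[out]/[in] = 10^(0.8229) = 6.651.
[in] = 95.8 / 6.651 = 14.4 mmol/L.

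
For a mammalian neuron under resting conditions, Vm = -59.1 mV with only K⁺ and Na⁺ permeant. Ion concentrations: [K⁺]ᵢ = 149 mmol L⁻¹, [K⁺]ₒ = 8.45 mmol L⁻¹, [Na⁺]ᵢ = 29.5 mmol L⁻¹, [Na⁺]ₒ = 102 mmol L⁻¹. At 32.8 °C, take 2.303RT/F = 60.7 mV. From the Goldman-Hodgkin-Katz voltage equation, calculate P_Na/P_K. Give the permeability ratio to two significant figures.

0.075

Let α = P_Na/P_K. GHK: Vm = 60.7·log₁₀[(Kₒ + α·Naₒ)/(Kᵢ + α·Naᵢ)].
10^(Vm/60.7) = 10^(-59.1/60.7) = 0.10626
So 0.10626·(Kᵢ + α·Naᵢ) = Kₒ + α·Naₒ → α = (0.10626·149.0 − 8.45) / (102.0 − 0.10626·29.5)
α = (15.83 − 8.45) / (102.0 − 3.135) = 7.382/98.87 = 0.07467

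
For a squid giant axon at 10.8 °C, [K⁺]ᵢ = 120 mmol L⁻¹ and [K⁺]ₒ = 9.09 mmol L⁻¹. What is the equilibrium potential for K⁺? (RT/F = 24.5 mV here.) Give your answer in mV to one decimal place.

E = (24.5/z) · ln([K⁺]_out/[K⁺]_in) with z = +1.
= (24.5/1) · ln(9.09/120) = 24.50 · ln(0.07575)
= 24.50 · (-2.5803) = -63.22 mV

-63.2 mV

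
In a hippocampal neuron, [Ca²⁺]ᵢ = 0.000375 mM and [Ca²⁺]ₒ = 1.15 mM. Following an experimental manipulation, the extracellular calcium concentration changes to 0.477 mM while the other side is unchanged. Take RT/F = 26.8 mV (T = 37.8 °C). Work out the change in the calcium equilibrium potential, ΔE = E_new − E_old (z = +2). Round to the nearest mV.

E_old = (26.8/2)·ln(1.15/0.000375) = 107.58 mV
E_new = (26.8/2)·ln(0.477/0.000375) = 95.79 mV
ΔE = 95.79 − (107.58) = -11.79 mV

-12 mV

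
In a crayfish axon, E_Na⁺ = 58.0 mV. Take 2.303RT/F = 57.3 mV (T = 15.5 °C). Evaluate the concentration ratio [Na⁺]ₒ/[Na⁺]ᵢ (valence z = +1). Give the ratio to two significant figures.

log₁₀([out]/[in]) = E·z/(57.3) = 58.0 × 1 / 57.3 = 1.0122
[out]/[in] = 10^(1.0122) = 10.29

10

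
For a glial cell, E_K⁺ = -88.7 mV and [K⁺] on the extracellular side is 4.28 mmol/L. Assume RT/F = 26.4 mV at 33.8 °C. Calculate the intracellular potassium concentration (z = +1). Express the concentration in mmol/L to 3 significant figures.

Nernst: E = (26.4/1) · ln([out]/[in]), so ln([out]/[in]) = -88.7 × 1 / 26.4 = -3.3598.
[out]/[in] = e^(-3.3598) = 0.03474.
[in] = 4.28 / 0.03474 = 123.2 mmol/L.

123 mmol/L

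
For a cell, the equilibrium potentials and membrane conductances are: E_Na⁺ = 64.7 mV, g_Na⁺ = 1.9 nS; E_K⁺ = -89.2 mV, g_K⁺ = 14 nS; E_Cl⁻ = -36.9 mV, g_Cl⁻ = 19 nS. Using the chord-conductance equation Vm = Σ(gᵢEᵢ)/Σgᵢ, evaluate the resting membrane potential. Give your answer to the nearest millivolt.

Σ gᵢEᵢ = 1.9·(64.7) + 14·(-89.2) + 19·(-36.9) = -1826.97
Σ gᵢ = 1.9 + 14 + 19 = 34.9
Vm = -1826.97 / 34.9 = -52.35 mV

-52 mV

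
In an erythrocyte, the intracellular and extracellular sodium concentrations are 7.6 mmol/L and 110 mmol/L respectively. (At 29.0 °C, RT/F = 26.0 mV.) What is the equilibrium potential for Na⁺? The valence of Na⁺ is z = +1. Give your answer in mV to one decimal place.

E = (26.0/z) · ln([Na⁺]_out/[Na⁺]_in) with z = +1.
= (26.0/1) · ln(110/7.6) = 26.00 · ln(14.47)
= 26.00 · (2.6723) = 69.48 mV

69.5 mV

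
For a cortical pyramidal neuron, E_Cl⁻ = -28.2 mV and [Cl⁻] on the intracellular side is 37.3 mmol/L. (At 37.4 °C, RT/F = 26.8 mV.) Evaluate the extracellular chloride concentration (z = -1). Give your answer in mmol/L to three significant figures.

Nernst: E = (26.8/-1) · ln([out]/[in]), so ln([out]/[in]) = -28.2 × -1 / 26.8 = 1.0522.
[out]/[in] = e^(1.0522) = 2.864.
[out] = 2.864 × 37.3 = 106.8 mmol/L.

107 mmol/L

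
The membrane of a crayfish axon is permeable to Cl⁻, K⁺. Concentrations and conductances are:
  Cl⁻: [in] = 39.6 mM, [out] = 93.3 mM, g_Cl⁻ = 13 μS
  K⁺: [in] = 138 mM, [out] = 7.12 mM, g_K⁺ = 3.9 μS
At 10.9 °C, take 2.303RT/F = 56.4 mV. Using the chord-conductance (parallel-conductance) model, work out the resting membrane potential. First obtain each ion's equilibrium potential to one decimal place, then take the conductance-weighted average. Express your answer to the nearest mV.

-33 mV

E_Cl⁻ = (56.4/-1)·log₁₀(93.3/39.6) = -21.0 mV
E_K⁺ = (56.4/1)·log₁₀(7.12/138) = -72.6 mV
Vm = (Σ gᵢEᵢ)/(Σ gᵢ) = (13·-21.0 + 3.9·-72.6) / (13 + 3.9)
= -556.14 / 16.9 = -32.91 mV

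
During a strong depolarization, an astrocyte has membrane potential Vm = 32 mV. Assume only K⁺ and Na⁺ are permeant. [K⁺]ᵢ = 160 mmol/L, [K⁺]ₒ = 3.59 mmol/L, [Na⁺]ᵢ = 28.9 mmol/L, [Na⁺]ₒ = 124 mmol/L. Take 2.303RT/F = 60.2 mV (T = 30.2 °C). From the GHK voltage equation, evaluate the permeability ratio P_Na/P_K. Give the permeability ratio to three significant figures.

Let α = P_Na/P_K. GHK: Vm = 60.2·log₁₀[(Kₒ + α·Naₒ)/(Kᵢ + α·Naᵢ)].
10^(Vm/60.2) = 10^(32.0/60.2) = 3.4006
So 3.4006·(Kᵢ + α·Naᵢ) = Kₒ + α·Naₒ → α = (3.4006·160.0 − 3.59) / (124.0 − 3.4006·28.9)
α = (544.1 − 3.59) / (124.0 − 98.28) = 540.5/25.72 = 21.01

21.0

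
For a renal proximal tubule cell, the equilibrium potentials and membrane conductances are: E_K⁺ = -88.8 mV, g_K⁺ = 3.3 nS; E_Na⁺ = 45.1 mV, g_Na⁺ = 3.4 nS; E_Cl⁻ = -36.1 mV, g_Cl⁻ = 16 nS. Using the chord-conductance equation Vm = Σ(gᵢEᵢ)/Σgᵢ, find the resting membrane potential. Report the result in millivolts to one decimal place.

-31.6 mV

Σ gᵢEᵢ = 3.3·(-88.8) + 3.4·(45.1) + 16·(-36.1) = -717.30
Σ gᵢ = 3.3 + 3.4 + 16 = 22.7
Vm = -717.30 / 22.7 = -31.60 mV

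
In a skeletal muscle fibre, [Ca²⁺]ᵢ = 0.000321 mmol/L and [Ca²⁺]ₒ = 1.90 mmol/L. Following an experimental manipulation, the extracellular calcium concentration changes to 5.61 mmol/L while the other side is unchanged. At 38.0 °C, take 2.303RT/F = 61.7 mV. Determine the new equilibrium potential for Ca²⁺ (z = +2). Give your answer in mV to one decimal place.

After the shift: [Ca²⁺]_out = 5.61, [Ca²⁺]_in = 0.000321 mmol/L.
E_new = (61.7/2)·log₁₀(5.61/0.000321) = 30.85 · (4.2425) = 130.88 mV

130.9 mV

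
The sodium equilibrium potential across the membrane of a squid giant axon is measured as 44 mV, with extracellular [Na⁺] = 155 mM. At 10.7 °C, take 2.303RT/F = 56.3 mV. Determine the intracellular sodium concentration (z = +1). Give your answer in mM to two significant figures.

Nernst: E = (56.3/1) · log₁₀([out]/[in]), so log₁₀([out]/[in]) = 44.0 × 1 / 56.3 = 0.7815.
[out]/[in] = 10^(0.7815) = 6.047.
[in] = 155 / 6.047 = 25.63 mM.

26 mM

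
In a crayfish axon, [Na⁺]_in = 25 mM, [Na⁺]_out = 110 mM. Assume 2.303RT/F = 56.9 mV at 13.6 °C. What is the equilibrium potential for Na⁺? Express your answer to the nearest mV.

37 mV

E = (56.9/z) · log₁₀([Na⁺]_out/[Na⁺]_in) with z = +1.
= (56.9/1) · log₁₀(110/25) = 56.90 · log₁₀(4.4)
= 56.90 · (0.6435) = 36.61 mV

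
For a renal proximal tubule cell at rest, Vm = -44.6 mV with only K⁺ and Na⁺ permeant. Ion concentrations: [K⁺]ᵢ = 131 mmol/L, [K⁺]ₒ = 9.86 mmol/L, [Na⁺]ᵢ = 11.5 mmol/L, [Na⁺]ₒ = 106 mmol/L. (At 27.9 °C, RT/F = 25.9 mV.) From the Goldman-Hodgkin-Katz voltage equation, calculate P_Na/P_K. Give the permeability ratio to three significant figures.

0.130

Let α = P_Na/P_K. GHK: Vm = 25.9·ln[(Kₒ + α·Naₒ)/(Kᵢ + α·Naᵢ)].
e^(Vm/25.9) = e^(-44.6/25.9) = 0.17871
So 0.17871·(Kᵢ + α·Naᵢ) = Kₒ + α·Naₒ → α = (0.17871·131.0 − 9.86) / (106.0 − 0.17871·11.5)
α = (23.41 − 9.86) / (106.0 − 2.055) = 13.55/103.9 = 0.1304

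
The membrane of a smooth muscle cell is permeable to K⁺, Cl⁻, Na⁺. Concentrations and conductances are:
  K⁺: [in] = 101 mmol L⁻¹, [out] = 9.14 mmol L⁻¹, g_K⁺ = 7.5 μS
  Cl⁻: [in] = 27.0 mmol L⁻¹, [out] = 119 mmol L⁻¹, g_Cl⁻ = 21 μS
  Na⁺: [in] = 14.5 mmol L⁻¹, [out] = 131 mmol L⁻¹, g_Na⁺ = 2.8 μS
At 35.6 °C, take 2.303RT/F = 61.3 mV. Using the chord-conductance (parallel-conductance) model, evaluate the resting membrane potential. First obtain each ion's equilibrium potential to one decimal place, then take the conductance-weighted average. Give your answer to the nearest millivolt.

E_K⁺ = (61.3/1)·log₁₀(9.14/101) = -64.0 mV
E_Cl⁻ = (61.3/-1)·log₁₀(119/27.0) = -39.5 mV
E_Na⁺ = (61.3/1)·log₁₀(131/14.5) = 58.6 mV
Vm = (Σ gᵢEᵢ)/(Σ gᵢ) = (7.5·-64.0 + 21·-39.5 + 2.8·58.6) / (7.5 + 21 + 2.8)
= -1145.42 / 31.3 = -36.59 mV

-37 mV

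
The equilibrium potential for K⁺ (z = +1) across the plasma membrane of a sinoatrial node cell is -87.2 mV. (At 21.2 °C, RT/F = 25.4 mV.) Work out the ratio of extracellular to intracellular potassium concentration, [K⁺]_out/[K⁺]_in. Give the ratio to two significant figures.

0.032

ln([out]/[in]) = E·z/(25.4) = -87.2 × 1 / 25.4 = -3.4331
[out]/[in] = e^(-3.4331) = 0.03229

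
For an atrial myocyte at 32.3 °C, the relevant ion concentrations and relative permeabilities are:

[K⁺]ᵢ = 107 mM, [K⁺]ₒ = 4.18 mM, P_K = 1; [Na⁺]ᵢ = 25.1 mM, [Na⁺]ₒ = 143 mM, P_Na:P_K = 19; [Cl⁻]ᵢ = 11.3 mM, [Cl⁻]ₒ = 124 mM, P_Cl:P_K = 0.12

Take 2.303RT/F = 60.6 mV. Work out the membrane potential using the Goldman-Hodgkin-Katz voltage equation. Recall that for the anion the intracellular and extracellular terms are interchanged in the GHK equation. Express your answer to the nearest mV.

Vm = 60.6 · log₁₀[(Σ P·[cation]ₒ + Σ P·[anion]ᵢ) / (Σ P·[cation]ᵢ + Σ P·[anion]ₒ)]
Numerator = 1×4.18 + 19×143 + 0.12×11.3 = 2723
Denominator = 1×107 + 19×25.1 + 0.12×124 = 598.8
Vm = 60.6 · log₁₀(4.5468) = 60.6 × (0.6577) = 39.86 mV

40 mV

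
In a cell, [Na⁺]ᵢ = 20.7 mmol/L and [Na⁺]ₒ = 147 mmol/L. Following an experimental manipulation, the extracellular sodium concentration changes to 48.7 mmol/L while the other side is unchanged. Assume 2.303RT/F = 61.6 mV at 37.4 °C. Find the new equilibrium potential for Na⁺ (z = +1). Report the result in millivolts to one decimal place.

22.9 mV

After the shift: [Na⁺]_out = 48.7, [Na⁺]_in = 20.7 mmol/L.
E_new = (61.6/1)·log₁₀(48.7/20.7) = 61.60 · (0.3716) = 22.89 mV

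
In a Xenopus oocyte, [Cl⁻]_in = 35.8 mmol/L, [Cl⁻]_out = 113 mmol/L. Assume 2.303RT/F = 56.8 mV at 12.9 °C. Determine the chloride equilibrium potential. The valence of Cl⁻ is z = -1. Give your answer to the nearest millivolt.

-28 mV

E = (56.8/z) · log₁₀([Cl⁻]_out/[Cl⁻]_in) with z = -1.
For an anion, dividing by z = -1 reverses the sign.
= (56.8/-1) · log₁₀(113/35.8) = -56.80 · log₁₀(3.156)
= -56.80 · (0.4992) = -28.35 mV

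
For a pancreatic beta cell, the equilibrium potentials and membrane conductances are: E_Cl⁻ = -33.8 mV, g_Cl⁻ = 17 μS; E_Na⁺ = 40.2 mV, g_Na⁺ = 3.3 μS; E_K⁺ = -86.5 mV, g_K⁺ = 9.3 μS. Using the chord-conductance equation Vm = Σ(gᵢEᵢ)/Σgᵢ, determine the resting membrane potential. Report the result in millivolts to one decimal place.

Σ gᵢEᵢ = 17·(-33.8) + 3.3·(40.2) + 9.3·(-86.5) = -1246.39
Σ gᵢ = 17 + 3.3 + 9.3 = 29.6
Vm = -1246.39 / 29.6 = -42.11 mV

-42.1 mV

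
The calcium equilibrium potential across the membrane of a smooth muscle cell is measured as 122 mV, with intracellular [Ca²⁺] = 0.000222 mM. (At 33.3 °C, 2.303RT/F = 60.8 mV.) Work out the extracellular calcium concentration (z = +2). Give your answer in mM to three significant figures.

2.29 mM

Nernst: E = (60.8/2) · log₁₀([out]/[in]), so log₁₀([out]/[in]) = 122.0 × 2 / 60.8 = 4.0132.
[out]/[in] = 10^(4.0132) = 1.031e+04.
[out] = 1.031e+04 × 0.000222 = 2.288 mM.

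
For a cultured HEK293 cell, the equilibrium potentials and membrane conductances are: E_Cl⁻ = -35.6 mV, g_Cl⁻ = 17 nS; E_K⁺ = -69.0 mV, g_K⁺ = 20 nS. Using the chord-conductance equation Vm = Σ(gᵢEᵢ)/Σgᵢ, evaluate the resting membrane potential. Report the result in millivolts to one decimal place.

Σ gᵢEᵢ = 17·(-35.6) + 20·(-69.0) = -1985.20
Σ gᵢ = 17 + 20 = 37
Vm = -1985.20 / 37 = -53.65 mV

-53.7 mV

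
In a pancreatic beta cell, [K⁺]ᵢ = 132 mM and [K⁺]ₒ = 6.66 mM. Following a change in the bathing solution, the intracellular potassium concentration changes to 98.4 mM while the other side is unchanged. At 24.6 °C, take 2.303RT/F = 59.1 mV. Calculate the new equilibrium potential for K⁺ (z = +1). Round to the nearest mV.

After the shift: [K⁺]_out = 6.66, [K⁺]_in = 98.4 mM.
E_new = (59.1/1)·log₁₀(6.66/98.4) = 59.10 · (-1.1695) = -69.12 mV

-69 mV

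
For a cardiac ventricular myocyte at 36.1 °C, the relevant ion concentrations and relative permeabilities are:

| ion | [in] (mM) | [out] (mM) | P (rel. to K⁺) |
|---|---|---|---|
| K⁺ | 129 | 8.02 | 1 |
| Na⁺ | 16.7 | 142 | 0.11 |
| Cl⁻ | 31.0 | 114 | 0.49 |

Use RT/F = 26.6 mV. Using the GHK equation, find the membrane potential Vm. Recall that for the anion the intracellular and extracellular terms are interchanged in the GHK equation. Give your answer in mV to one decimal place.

Vm = 26.6 · ln[(Σ P·[cation]ₒ + Σ P·[anion]ᵢ) / (Σ P·[cation]ᵢ + Σ P·[anion]ₒ)]
Numerator = 1×8.02 + 0.11×142 + 0.49×31.0 = 38.83
Denominator = 1×129 + 0.11×16.7 + 0.49×114 = 186.7
Vm = 26.6 · ln(0.20798) = 26.6 × (-1.5703) = -41.77 mV

-41.8 mV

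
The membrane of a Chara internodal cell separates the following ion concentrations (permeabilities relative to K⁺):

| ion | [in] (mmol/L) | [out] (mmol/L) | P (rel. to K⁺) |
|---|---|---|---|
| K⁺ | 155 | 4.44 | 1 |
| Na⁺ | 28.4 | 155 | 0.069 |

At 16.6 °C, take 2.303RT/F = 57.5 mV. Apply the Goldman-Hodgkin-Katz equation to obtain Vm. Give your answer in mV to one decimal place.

-58.4 mV

Vm = 57.5 · log₁₀[(Σ P·[cation]ₒ + Σ P·[anion]ᵢ) / (Σ P·[cation]ᵢ + Σ P·[anion]ₒ)]
Numerator = 1×4.44 + 0.069×155 = 15.14
Denominator = 1×155 + 0.069×28.4 = 157
Vm = 57.5 · log₁₀(0.096426) = 57.5 × (-1.0158) = -58.41 mV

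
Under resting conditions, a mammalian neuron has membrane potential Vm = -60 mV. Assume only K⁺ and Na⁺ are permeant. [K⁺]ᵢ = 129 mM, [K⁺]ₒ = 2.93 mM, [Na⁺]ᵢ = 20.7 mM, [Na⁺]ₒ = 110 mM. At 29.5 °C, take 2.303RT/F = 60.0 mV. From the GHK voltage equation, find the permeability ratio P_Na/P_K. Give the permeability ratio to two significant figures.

Let α = P_Na/P_K. GHK: Vm = 60.0·log₁₀[(Kₒ + α·Naₒ)/(Kᵢ + α·Naᵢ)].
10^(Vm/60.0) = 10^(-60.0/60.0) = 0.1
So 0.1·(Kᵢ + α·Naᵢ) = Kₒ + α·Naₒ → α = (0.1·129.0 − 2.93) / (110.0 − 0.1·20.7)
α = (12.9 − 2.93) / (110.0 − 2.07) = 9.97/107.9 = 0.09237

0.092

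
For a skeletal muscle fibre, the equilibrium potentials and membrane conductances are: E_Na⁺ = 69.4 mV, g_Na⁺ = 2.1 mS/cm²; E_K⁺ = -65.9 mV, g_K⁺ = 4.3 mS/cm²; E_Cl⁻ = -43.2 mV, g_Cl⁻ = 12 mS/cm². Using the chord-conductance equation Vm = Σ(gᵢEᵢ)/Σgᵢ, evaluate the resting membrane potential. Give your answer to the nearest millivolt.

-36 mV

Σ gᵢEᵢ = 2.1·(69.4) + 4.3·(-65.9) + 12·(-43.2) = -656.03
Σ gᵢ = 2.1 + 4.3 + 12 = 18.4
Vm = -656.03 / 18.4 = -35.65 mV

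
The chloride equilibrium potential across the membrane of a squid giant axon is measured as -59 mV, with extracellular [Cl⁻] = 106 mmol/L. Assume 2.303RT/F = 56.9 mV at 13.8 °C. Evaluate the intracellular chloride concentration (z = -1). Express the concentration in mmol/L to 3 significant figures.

9.74 mmol/L

Nernst: E = (56.9/-1) · log₁₀([out]/[in]), so log₁₀([out]/[in]) = -59.0 × -1 / 56.9 = 1.0369.
[out]/[in] = 10^(1.0369) = 10.89.
[in] = 106 / 10.89 = 9.736 mmol/L.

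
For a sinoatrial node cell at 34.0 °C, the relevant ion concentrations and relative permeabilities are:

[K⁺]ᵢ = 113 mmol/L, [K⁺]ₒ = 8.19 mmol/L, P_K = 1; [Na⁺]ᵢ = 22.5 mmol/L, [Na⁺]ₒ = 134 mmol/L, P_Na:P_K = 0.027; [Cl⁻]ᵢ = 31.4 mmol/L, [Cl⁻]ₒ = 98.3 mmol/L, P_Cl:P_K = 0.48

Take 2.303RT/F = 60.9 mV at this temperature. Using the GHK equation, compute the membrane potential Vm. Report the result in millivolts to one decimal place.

Vm = 60.9 · log₁₀[(Σ P·[cation]ₒ + Σ P·[anion]ᵢ) / (Σ P·[cation]ᵢ + Σ P·[anion]ₒ)]
Numerator = 1×8.19 + 0.027×134 + 0.48×31.4 = 26.88
Denominator = 1×113 + 0.027×22.5 + 0.48×98.3 = 160.8
Vm = 60.9 · log₁₀(0.16717) = 60.9 × (-0.7768) = -47.31 mV

-47.3 mV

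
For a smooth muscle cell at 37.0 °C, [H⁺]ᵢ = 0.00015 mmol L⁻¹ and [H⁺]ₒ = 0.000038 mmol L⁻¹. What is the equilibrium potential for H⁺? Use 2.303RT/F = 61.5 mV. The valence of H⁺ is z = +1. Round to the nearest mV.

E = (61.5/z) · log₁₀([H⁺]_out/[H⁺]_in) with z = +1.
= (61.5/1) · log₁₀(0.000038/0.00015) = 61.50 · log₁₀(0.2533)
= 61.50 · (-0.5963) = -36.67 mV

-37 mV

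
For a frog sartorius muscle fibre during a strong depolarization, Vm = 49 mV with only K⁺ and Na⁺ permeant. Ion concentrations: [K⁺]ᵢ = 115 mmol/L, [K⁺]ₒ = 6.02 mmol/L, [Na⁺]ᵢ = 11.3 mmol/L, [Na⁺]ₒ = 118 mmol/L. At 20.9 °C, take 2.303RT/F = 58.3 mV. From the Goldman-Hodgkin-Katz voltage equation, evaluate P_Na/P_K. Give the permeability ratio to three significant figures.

Let α = P_Na/P_K. GHK: Vm = 58.3·log₁₀[(Kₒ + α·Naₒ)/(Kᵢ + α·Naᵢ)].
10^(Vm/58.3) = 10^(49.0/58.3) = 6.926
So 6.926·(Kᵢ + α·Naᵢ) = Kₒ + α·Naₒ → α = (6.926·115.0 − 6.02) / (118.0 − 6.926·11.3)
α = (796.5 − 6.02) / (118.0 − 78.26) = 790.5/39.74 = 19.89

19.9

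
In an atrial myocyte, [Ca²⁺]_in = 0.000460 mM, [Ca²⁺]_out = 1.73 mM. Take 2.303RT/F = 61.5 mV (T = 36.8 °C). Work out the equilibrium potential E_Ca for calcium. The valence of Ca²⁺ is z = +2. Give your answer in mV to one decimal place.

109.9 mV

E = (61.5/z) · log₁₀([Ca²⁺]_out/[Ca²⁺]_in) with z = +2.
= (61.5/2) · log₁₀(1.73/0.000460) = 30.75 · log₁₀(3761)
= 30.75 · (3.5753) = 109.94 mV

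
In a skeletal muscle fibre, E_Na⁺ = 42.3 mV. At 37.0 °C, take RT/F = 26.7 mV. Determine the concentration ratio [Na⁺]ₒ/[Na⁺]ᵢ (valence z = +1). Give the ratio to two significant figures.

4.9

ln([out]/[in]) = E·z/(26.7) = 42.3 × 1 / 26.7 = 1.5843
[out]/[in] = e^(1.5843) = 4.876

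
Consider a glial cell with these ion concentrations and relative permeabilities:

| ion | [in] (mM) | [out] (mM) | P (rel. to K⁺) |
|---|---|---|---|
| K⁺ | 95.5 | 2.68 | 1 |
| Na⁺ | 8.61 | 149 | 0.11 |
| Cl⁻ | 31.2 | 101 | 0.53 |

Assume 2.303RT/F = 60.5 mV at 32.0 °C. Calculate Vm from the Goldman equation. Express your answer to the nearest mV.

Vm = 60.5 · log₁₀[(Σ P·[cation]ₒ + Σ P·[anion]ᵢ) / (Σ P·[cation]ᵢ + Σ P·[anion]ₒ)]
Numerator = 1×2.68 + 0.11×149 + 0.53×31.2 = 35.61
Denominator = 1×95.5 + 0.11×8.61 + 0.53×101 = 150
Vm = 60.5 · log₁₀(0.23741) = 60.5 × (-0.6245) = -37.78 mV

-38 mV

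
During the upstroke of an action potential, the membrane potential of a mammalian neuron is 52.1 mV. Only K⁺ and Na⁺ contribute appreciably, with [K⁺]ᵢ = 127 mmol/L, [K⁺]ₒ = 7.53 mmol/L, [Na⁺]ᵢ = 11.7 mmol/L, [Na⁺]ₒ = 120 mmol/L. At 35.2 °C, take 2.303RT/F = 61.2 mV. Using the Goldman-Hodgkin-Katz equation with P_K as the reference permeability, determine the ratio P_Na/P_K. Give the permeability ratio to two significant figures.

24

Let α = P_Na/P_K. GHK: Vm = 61.2·log₁₀[(Kₒ + α·Naₒ)/(Kᵢ + α·Naᵢ)].
10^(Vm/61.2) = 10^(52.1/61.2) = 7.1008
So 7.1008·(Kᵢ + α·Naᵢ) = Kₒ + α·Naₒ → α = (7.1008·127.0 − 7.53) / (120.0 − 7.1008·11.7)
α = (901.8 − 7.53) / (120.0 − 83.08) = 894.3/36.92 = 24.22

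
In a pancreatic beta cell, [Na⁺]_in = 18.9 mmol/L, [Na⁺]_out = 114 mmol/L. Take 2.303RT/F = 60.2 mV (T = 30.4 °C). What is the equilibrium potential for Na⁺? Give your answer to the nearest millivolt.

E = (60.2/z) · log₁₀([Na⁺]_out/[Na⁺]_in) with z = +1.
= (60.2/1) · log₁₀(114/18.9) = 60.20 · log₁₀(6.032)
= 60.20 · (0.7804) = 46.98 mV

47 mV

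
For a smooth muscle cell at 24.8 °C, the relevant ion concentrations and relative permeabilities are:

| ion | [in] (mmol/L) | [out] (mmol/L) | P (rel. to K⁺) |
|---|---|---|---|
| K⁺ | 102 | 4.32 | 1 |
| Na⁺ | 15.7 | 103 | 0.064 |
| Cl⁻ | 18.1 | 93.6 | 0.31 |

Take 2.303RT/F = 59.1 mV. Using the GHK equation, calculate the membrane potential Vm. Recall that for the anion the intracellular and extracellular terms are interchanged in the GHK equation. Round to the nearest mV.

Vm = 59.1 · log₁₀[(Σ P·[cation]ₒ + Σ P·[anion]ᵢ) / (Σ P·[cation]ᵢ + Σ P·[anion]ₒ)]
Numerator = 1×4.32 + 0.064×103 + 0.31×18.1 = 16.52
Denominator = 1×102 + 0.064×15.7 + 0.31×93.6 = 132
Vm = 59.1 · log₁₀(0.12515) = 59.1 × (-0.9026) = -53.34 mV

-53 mV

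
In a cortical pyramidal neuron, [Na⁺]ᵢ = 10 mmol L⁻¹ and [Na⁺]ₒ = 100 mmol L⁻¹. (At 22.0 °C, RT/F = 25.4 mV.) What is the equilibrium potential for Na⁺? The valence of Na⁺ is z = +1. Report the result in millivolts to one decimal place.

58.5 mV

E = (25.4/z) · ln([Na⁺]_out/[Na⁺]_in) with z = +1.
= (25.4/1) · ln(100/10) = 25.40 · ln(10)
= 25.40 · (2.3026) = 58.49 mV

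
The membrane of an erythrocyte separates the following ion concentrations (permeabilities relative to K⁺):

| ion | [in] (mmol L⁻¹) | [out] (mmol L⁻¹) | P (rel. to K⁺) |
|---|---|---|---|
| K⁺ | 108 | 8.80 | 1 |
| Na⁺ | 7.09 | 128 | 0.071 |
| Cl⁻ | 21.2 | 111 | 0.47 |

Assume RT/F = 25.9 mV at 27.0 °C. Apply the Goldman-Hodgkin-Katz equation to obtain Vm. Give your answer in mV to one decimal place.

-45.4 mV

Vm = 25.9 · ln[(Σ P·[cation]ₒ + Σ P·[anion]ᵢ) / (Σ P·[cation]ᵢ + Σ P·[anion]ₒ)]
Numerator = 1×8.80 + 0.071×128 + 0.47×21.2 = 27.85
Denominator = 1×108 + 0.071×7.09 + 0.47×111 = 160.7
Vm = 25.9 · ln(0.17335) = 25.9 × (-1.7525) = -45.39 mV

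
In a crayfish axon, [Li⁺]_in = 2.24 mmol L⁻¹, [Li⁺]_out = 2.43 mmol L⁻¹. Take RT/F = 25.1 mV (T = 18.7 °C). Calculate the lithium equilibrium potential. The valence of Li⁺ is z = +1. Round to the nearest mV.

2 mV

E = (25.1/z) · ln([Li⁺]_out/[Li⁺]_in) with z = +1.
= (25.1/1) · ln(2.43/2.24) = 25.10 · ln(1.085)
= 25.10 · (0.0814) = 2.04 mV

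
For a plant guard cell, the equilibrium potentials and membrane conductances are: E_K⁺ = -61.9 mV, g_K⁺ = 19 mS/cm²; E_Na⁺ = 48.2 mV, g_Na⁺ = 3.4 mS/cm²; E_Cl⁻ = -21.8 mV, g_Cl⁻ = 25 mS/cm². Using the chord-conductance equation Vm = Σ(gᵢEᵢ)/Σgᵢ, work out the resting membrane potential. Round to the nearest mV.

Σ gᵢEᵢ = 19·(-61.9) + 3.4·(48.2) + 25·(-21.8) = -1557.22
Σ gᵢ = 19 + 3.4 + 25 = 47.4
Vm = -1557.22 / 47.4 = -32.85 mV

-33 mV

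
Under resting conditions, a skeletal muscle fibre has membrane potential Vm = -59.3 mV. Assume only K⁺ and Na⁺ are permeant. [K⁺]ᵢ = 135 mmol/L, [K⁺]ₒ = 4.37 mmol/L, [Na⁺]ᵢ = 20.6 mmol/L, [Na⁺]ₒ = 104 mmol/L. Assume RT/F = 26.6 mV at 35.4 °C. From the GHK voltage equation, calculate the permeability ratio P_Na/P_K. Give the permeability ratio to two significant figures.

Let α = P_Na/P_K. GHK: Vm = 26.6·ln[(Kₒ + α·Naₒ)/(Kᵢ + α·Naᵢ)].
e^(Vm/26.6) = e^(-59.3/26.6) = 0.1076
So 0.1076·(Kᵢ + α·Naᵢ) = Kₒ + α·Naₒ → α = (0.1076·135.0 − 4.37) / (104.0 − 0.1076·20.6)
α = (14.53 − 4.37) / (104.0 − 2.217) = 10.16/101.8 = 0.09978

0.10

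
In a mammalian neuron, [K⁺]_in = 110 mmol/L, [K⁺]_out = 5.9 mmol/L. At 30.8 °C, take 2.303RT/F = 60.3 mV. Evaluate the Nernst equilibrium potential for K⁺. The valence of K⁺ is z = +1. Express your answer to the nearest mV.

E = (60.3/z) · log₁₀([K⁺]_out/[K⁺]_in) with z = +1.
= (60.3/1) · log₁₀(5.9/110) = 60.30 · log₁₀(0.05364)
= 60.30 · (-1.2705) = -76.61 mV

-77 mV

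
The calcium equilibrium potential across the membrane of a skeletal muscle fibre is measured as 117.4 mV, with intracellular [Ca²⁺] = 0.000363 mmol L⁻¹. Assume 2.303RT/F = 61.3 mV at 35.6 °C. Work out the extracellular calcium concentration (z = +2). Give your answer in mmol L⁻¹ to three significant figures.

Nernst: E = (61.3/2) · log₁₀([out]/[in]), so log₁₀([out]/[in]) = 117.4 × 2 / 61.3 = 3.8303.
[out]/[in] = 10^(3.8303) = 6766.
[out] = 6766 × 0.000363 = 2.456 mmol L⁻¹.

2.46 mmol L⁻¹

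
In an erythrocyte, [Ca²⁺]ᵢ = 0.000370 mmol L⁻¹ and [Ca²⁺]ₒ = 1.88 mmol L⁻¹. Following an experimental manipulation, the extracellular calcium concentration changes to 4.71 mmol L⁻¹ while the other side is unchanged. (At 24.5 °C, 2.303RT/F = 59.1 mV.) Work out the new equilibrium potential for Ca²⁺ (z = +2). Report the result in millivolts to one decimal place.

After the shift: [Ca²⁺]_out = 4.71, [Ca²⁺]_in = 0.000370 mmol L⁻¹.
E_new = (59.1/2)·log₁₀(4.71/0.000370) = 29.55 · (4.1048) = 121.30 mV

121.3 mV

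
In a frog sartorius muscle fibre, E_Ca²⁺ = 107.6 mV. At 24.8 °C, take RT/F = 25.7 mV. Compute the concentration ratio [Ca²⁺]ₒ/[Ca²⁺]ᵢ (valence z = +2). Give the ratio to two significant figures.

4300

ln([out]/[in]) = E·z/(25.7) = 107.6 × 2 / 25.7 = 8.3735
[out]/[in] = e^(8.3735) = 4331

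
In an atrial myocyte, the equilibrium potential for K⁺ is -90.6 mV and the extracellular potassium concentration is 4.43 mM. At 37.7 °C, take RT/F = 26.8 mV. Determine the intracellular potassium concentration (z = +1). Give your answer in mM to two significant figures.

Nernst: E = (26.8/1) · ln([out]/[in]), so ln([out]/[in]) = -90.6 × 1 / 26.8 = -3.3806.
[out]/[in] = e^(-3.3806) = 0.03403.
[in] = 4.43 / 0.03403 = 130.2 mM.

130 mM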